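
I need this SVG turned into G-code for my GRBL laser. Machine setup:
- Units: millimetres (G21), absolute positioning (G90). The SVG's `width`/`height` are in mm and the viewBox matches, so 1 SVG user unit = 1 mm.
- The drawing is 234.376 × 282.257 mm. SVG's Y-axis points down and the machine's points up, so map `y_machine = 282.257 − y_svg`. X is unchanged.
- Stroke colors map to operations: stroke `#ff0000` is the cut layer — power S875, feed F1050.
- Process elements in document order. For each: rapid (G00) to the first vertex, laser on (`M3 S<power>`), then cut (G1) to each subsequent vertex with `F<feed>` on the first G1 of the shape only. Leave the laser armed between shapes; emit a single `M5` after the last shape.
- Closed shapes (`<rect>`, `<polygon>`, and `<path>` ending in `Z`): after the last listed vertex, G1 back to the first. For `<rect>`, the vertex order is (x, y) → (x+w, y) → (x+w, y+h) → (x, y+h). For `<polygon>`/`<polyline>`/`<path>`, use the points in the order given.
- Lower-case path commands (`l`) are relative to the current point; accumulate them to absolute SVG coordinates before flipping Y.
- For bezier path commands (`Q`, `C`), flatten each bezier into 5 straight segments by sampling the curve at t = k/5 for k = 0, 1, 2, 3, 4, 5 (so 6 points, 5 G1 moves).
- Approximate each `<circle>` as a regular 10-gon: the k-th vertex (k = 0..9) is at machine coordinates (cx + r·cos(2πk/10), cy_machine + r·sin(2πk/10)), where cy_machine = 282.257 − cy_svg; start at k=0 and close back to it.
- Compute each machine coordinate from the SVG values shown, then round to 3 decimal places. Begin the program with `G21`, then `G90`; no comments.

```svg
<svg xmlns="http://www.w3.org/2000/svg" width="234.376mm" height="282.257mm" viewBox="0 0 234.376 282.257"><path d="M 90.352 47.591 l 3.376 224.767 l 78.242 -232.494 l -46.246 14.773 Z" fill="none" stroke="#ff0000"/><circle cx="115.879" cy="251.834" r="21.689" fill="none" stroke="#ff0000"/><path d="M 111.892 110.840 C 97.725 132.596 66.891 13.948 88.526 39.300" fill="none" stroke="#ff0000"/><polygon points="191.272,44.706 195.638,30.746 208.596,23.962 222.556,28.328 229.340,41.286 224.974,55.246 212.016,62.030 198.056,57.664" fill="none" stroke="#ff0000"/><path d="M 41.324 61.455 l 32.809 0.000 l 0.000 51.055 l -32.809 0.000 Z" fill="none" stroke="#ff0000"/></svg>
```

G21
G90
G00 X90.352 Y234.666
M3 S875
G1 X93.728 Y9.899 F1050
G1 X171.970 Y242.393
G1 X125.724 Y227.620
G1 X90.352 Y234.666
G00 X137.568 Y30.423
M3 S875
G1 X133.426 Y43.171 F1050
G1 X122.581 Y51.050
G1 X109.177 Y51.050
G1 X98.332 Y43.171
G1 X94.190 Y30.423
G1 X98.332 Y17.675
G1 X109.177 Y9.796
G1 X122.581 Y9.796
G1 X133.426 Y17.675
G1 X137.568 Y30.423
G00 X111.892 Y171.417
M3 S875
G1 X101.945 Y172.937 F1050
G1 X91.316 Y194.502
G1 X83.324 Y222.461
G1 X81.288 Y243.163
G1 X88.526 Y242.957
G00 X191.272 Y237.551
M3 S875
G1 X195.638 Y251.511 F1050
G1 X208.596 Y258.295
G1 X222.556 Y253.929
G1 X229.340 Y240.971
G1 X224.974 Y227.011
G1 X212.016 Y220.227
G1 X198.056 Y224.593
G1 X191.272 Y237.551
G00 X41.324 Y220.802
M3 S875
G1 X74.133 Y220.802 F1050
G1 X74.133 Y169.747
G1 X41.324 Y169.747
G1 X41.324 Y220.802
M5

Since the viewBox matches the mm dimensions, user units are millimetres directly. The only transform is the Y-flip y_m = 282.257 − y_svg.

Shape 1 is a closed polygon drawn with `<path>`. Its stroke #ff0000 means cut at S875, F1050. After flipping Y the toolpath is (90.352,234.666) → (93.728,9.899) → (171.970,242.393) → (125.724,227.620) → (90.352,234.666), returning to the start.

Shape 2 is a circle drawn with `<circle>`. Its stroke #ff0000 means cut at S875, F1050. After flipping Y the toolpath is (137.568,30.423) → (133.426,43.171) → (122.581,51.050) → (109.177,51.050) → (98.332,43.171) → (94.190,30.423) → (98.332,17.675) → (109.177,9.796) → (122.581,9.796) → (133.426,17.675) → (137.568,30.423), returning to the start.

Shape 3 is a cubic bezier drawn with `<path>`. Its stroke #ff0000 means cut at S875, F1050. After flipping Y the toolpath is (111.892,171.417) → (101.945,172.937) → (91.316,194.502) → (83.324,222.461) → (81.288,243.163) → (88.526,242.957).

Shape 4 is a regular polygon drawn with `<polygon>`. Its stroke #ff0000 means cut at S875, F1050. After flipping Y the toolpath is (191.272,237.551) → (195.638,251.511) → (208.596,258.295) → (222.556,253.929) → (229.340,240.971) → (224.974,227.011) → (212.016,220.227) → (198.056,224.593) → (191.272,237.551), returning to the start.

Shape 5 is a rectangle drawn with `<path>`. Its stroke #ff0000 means cut at S875, F1050. After flipping Y the toolpath is (41.324,220.802) → (74.133,220.802) → (74.133,169.747) → (41.324,169.747) → (41.324,220.802), returning to the start.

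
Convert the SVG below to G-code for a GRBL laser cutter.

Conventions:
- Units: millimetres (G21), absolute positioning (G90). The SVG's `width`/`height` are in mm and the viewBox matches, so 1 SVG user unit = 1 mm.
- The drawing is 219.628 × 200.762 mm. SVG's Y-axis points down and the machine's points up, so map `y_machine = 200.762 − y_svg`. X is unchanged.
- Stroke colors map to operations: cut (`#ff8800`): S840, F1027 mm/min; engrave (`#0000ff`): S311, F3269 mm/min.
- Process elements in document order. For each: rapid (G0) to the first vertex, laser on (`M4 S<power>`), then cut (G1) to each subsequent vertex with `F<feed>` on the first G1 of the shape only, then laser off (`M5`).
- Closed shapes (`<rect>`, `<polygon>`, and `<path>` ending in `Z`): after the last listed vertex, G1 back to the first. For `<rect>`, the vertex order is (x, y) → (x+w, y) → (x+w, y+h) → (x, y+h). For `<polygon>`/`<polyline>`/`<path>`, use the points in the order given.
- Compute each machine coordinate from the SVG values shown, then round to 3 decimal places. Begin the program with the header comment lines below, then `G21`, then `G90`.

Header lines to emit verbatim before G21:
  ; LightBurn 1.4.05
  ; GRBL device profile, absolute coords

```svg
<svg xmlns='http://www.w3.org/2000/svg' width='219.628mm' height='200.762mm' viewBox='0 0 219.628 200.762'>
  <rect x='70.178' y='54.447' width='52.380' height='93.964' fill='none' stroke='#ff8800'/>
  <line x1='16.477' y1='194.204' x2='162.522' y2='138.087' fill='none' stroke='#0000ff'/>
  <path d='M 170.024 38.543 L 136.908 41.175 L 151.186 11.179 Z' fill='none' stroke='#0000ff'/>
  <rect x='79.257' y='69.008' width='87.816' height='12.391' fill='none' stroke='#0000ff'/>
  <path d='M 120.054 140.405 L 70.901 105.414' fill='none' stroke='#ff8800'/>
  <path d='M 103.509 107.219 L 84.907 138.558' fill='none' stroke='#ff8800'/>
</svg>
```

; LightBurn 1.4.05
; GRBL device profile, absolute coords
G21
G90
G0 X70.178 Y146.315
M4 S840
G1 X122.558 Y146.315 F1027
G1 X122.558 Y52.351
G1 X70.178 Y52.351
G1 X70.178 Y146.315
M5
G0 X16.477 Y6.558
M4 S311
G1 X162.522 Y62.675 F3269
M5
G0 X170.024 Y162.219
M4 S311
G1 X136.908 Y159.587 F3269
G1 X151.186 Y189.583
G1 X170.024 Y162.219
M5
G0 X79.257 Y131.754
M4 S311
G1 X167.073 Y131.754 F3269
G1 X167.073 Y119.363
G1 X79.257 Y119.363
G1 X79.257 Y131.754
M5
G0 X120.054 Y60.357
M4 S840
G1 X70.901 Y95.348 F1027
M5
G0 X103.509 Y93.543
M4 S840
G1 X84.907 Y62.204 F1027
M5

1 u = 1 mm; y_m = 200.762 − y.

[1] `<rect>` rectangle, #ff8800→cut S840 F1027: (70.178,146.315) → (122.558,146.315) → (122.558,52.351) → (70.178,52.351) → (70.178,146.315) (closed)

[2] `<line>` line segment, #0000ff→engrave S311 F3269: (16.477,6.558) → (162.522,62.675)

[3] `<path>` regular polygon, #0000ff→engrave S311 F3269: (170.024,162.219) → (136.908,159.587) → (151.186,189.583) → (170.024,162.219) (closed)

[4] `<rect>` rectangle, #0000ff→engrave S311 F3269: (79.257,131.754) → (167.073,131.754) → (167.073,119.363) → (79.257,119.363) → (79.257,131.754) (closed)

[5] `<path>` line segment, #ff8800→cut S840 F1027: (120.054,60.357) → (70.901,95.348)

[6] `<path>` line segment, #ff8800→cut S840 F1027: (103.509,93.543) → (84.907,62.204)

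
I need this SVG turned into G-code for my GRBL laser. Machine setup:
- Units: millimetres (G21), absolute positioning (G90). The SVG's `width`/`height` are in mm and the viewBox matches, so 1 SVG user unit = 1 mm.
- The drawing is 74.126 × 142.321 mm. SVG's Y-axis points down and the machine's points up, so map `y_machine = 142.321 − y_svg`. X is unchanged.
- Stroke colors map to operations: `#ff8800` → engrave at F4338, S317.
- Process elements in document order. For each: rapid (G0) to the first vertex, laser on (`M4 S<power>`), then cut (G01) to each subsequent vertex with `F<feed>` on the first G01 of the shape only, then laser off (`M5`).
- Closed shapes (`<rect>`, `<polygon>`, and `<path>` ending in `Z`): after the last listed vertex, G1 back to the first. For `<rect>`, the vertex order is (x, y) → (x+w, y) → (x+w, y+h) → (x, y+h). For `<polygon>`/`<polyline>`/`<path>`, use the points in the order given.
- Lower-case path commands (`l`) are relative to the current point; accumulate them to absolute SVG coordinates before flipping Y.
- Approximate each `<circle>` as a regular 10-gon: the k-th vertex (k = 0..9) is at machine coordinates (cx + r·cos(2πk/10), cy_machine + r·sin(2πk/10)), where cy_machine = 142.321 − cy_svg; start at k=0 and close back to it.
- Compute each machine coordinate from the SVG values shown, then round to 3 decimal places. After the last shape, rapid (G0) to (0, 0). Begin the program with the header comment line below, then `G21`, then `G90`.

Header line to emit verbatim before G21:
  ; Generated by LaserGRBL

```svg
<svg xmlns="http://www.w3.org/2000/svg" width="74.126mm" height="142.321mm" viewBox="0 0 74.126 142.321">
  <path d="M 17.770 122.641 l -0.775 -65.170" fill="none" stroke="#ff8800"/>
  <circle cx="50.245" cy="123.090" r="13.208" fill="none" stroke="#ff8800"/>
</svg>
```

viewBox `0 0 74.126 142.321` with mm width/height → 1 unit = 1 mm. Flip: y_m = 142.321 − y_svg.

**Shape 1** — `<path>` line segment, stroke `#ff8800` → engrave (S317, F4338). Machine vertices: (17.770,19.680) → (16.995,84.850). Open path.

**Shape 2** — `<circle>` circle, stroke `#ff8800` → engrave (S317, F4338). Machine vertices: (63.453,19.231) → (60.930,26.994) → (54.326,31.793) → (46.164,31.793) → (39.560,26.994) → (37.037,19.231) → (39.560,11.468) → (46.164,6.669) → (54.326,6.669) → (60.930,11.468) → (63.453,19.231). Closed: final G1 returns to the first vertex.

; Generated by LaserGRBL
G21
G90
G0 X17.770 Y19.680
M4 S317
G01 X16.995 Y84.850 F4338
M5
G0 X63.453 Y19.231
M4 S317
G01 X60.930 Y26.994 F4338
G01 X54.326 Y31.793
G01 X46.164 Y31.793
G01 X39.560 Y26.994
G01 X37.037 Y19.231
G01 X39.560 Y11.468
G01 X46.164 Y6.669
G01 X54.326 Y6.669
G01 X60.930 Y11.468
G01 X63.453 Y19.231
M5
G0 X0.000 Y0.000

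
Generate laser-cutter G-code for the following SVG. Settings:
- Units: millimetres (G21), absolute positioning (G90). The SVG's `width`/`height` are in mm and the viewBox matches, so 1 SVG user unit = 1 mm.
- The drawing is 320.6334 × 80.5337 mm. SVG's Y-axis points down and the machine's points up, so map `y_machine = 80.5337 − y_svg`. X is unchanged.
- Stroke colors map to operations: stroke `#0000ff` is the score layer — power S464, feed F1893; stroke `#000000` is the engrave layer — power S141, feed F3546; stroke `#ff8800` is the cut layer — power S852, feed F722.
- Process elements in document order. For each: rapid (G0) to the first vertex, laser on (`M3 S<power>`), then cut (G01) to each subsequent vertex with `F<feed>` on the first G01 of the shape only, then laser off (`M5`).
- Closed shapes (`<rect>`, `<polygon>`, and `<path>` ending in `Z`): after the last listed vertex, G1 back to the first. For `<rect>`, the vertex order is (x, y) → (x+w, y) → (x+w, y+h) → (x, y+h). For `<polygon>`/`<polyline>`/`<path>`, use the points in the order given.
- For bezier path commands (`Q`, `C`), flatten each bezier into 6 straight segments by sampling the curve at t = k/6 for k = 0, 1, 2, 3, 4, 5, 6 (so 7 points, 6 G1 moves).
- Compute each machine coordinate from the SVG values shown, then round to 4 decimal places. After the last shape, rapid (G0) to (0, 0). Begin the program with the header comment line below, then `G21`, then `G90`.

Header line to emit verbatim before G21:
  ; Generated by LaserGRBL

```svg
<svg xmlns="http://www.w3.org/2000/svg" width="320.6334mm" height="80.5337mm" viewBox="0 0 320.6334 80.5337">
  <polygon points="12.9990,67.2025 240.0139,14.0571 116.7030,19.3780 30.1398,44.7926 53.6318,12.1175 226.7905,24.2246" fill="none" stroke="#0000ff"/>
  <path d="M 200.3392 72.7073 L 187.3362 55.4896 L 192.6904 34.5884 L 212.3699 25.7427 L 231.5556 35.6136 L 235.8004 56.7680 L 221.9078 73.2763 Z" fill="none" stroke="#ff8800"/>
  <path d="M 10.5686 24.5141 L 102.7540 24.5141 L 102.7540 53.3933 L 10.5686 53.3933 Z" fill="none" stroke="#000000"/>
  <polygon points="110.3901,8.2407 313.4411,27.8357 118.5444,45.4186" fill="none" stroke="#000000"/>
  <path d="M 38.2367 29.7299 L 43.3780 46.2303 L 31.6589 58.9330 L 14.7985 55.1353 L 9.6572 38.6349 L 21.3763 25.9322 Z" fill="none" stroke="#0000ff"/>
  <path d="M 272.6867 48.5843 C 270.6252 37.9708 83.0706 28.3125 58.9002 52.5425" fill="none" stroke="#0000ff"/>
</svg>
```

; Generated by LaserGRBL
G21
G90
G0 X12.9990 Y13.3312
M3 S464
G01 X240.0139 Y66.4766 F1893
G01 X116.7030 Y61.1557
G01 X30.1398 Y35.7411
G01 X53.6318 Y68.4162
G01 X226.7905 Y56.3091
G01 X12.9990 Y13.3312
M5
G0 X200.3392 Y7.8264
M3 S852
G01 X187.3362 Y25.0441 F722
G01 X192.6904 Y45.9453
G01 X212.3699 Y54.7910
G01 X231.5556 Y44.9201
G01 X235.8004 Y23.7657
G01 X221.9078 Y7.2574
G01 X200.3392 Y7.8264
M5
G0 X10.5686 Y56.0196
M3 S141
G01 X102.7540 Y56.0196 F3546
G01 X102.7540 Y27.1404
G01 X10.5686 Y27.1404
G01 X10.5686 Y56.0196
M5
G0 X110.3901 Y72.2930
M3 S141
G01 X313.4411 Y52.6980 F3546
G01 X118.5444 Y35.1151
G01 X110.3901 Y72.2930
M5
G0 X38.2367 Y50.8038
M3 S464
G01 X43.3780 Y34.3034 F1893
G01 X31.6589 Y21.6007
G01 X14.7985 Y25.3984
G01 X9.6572 Y41.8988
G01 X21.3763 Y54.6015
G01 X38.2367 Y50.8038
M5
G0 X272.6867 Y31.9494
M3 S464
G01 X257.8134 Y37.0241 F1893
G01 X221.7155 Y41.0248
G01 X174.0843 Y43.0366
G01 X124.6106 Y42.1448
G01 X82.9856 Y37.4346
G01 X58.9002 Y27.9912
M5
G0 X0.0000 Y0.0000

viewBox `0 0 320.6334 80.5337` with mm width/height → 1 unit = 1 mm. Flip: y_m = 80.5337 − y_svg.

**Shape 1** — `<polygon>` closed polygon, stroke `#0000ff` → score (S464, F1893). Machine vertices: (12.9990,13.3312) → (240.0139,66.4766) → (116.7030,61.1557) → (30.1398,35.7411) → (53.6318,68.4162) → (226.7905,56.3091) → (12.9990,13.3312). Closed: final G1 returns to the first vertex.

**Shape 2** — `<path>` regular polygon, stroke `#ff8800` → cut (S852, F722). Machine vertices: (200.3392,7.8264) → (187.3362,25.0441) → (192.6904,45.9453) → (212.3699,54.7910) → (231.5556,44.9201) → (235.8004,23.7657) → (221.9078,7.2574) → (200.3392,7.8264). Closed: final G1 returns to the first vertex.

**Shape 3** — `<path>` rectangle, stroke `#000000` → engrave (S141, F3546). Machine vertices: (10.5686,56.0196) → (102.7540,56.0196) → (102.7540,27.1404) → (10.5686,27.1404) → (10.5686,56.0196). Closed: final G1 returns to the first vertex.

**Shape 4** — `<polygon>` closed polygon, stroke `#000000` → engrave (S141, F3546). Machine vertices: (110.3901,72.2930) → (313.4411,52.6980) → (118.5444,35.1151) → (110.3901,72.2930). Closed: final G1 returns to the first vertex.

**Shape 5** — `<path>` regular polygon, stroke `#0000ff` → score (S464, F1893). Machine vertices: (38.2367,50.8038) → (43.3780,34.3034) → (31.6589,21.6007) → (14.7985,25.3984) → (9.6572,41.8988) → (21.3763,54.6015) → (38.2367,50.8038). Closed: final G1 returns to the first vertex.

**Shape 6** — `<path>` cubic bezier, stroke `#0000ff` → score (S464, F1893). Control points (SVG): P0=(272.6867,48.5843), P1=(270.6252,37.9708), P2=(83.0706,28.3125), P3=(58.9002,52.5425); sampled at t=k/6. Machine vertices: (272.6867,31.9494) → (257.8134,37.0241) → (221.7155,41.0248) → (174.0843,43.0366) → (124.6106,42.1448) → (82.9856,37.4346) → (58.9002,27.9912). Open path.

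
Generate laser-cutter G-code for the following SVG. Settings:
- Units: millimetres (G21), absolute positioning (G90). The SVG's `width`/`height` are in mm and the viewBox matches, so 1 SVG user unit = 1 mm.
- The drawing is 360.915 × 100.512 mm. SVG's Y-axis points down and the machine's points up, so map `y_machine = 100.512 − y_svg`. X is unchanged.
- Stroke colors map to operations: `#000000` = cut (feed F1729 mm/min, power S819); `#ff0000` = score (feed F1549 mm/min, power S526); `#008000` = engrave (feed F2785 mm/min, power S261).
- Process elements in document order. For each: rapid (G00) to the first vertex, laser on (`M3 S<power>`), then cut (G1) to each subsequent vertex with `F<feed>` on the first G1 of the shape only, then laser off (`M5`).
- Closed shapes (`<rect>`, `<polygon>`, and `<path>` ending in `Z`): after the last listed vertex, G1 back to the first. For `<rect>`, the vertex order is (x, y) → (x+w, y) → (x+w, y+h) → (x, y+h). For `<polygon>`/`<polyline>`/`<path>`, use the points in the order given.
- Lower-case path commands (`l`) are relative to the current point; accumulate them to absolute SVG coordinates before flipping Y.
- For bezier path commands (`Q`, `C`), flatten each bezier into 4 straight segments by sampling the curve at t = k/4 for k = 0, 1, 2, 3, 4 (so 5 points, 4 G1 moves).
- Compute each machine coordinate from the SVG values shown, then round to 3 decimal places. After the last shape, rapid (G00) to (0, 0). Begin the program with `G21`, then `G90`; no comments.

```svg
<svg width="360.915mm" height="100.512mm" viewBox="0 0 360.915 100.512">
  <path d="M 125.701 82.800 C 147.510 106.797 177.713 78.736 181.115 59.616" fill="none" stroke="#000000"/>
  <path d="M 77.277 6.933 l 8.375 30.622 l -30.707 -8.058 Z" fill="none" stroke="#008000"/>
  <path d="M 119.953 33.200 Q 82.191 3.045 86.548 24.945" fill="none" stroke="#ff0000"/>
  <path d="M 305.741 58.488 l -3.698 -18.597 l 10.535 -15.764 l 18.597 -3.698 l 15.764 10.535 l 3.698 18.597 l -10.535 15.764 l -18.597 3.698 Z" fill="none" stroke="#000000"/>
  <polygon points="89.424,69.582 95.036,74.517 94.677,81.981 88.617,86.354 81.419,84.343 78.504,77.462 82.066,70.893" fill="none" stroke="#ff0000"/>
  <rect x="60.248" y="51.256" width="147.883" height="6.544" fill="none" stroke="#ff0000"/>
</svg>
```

G21
G90
G00 X125.701 Y17.712
M3 S819
G1 X143.082 Y8.522 F1729
G1 X160.311 Y13.135
G1 X174.088 Y25.833
G1 X181.115 Y40.896
M5
G00 X77.277 Y93.579
M3 S261
G1 X85.652 Y62.957 F2785
G1 X54.945 Y71.015
G1 X77.277 Y93.579
M5
G00 X119.953 Y67.312
M3 S526
G1 X103.704 Y79.136 F1549
G1 X92.721 Y84.453
G1 X87.002 Y83.264
G1 X86.548 Y75.567
M5
G00 X305.741 Y42.024
M3 S819
G1 X302.043 Y60.621 F1729
G1 X312.578 Y76.385
G1 X331.175 Y80.083
G1 X346.939 Y69.548
G1 X350.637 Y50.951
G1 X340.102 Y35.187
G1 X321.505 Y31.489
G1 X305.741 Y42.024
M5
G00 X89.424 Y30.930
M3 S526
G1 X95.036 Y25.995 F1549
G1 X94.677 Y18.531
G1 X88.617 Y14.158
G1 X81.419 Y16.169
G1 X78.504 Y23.050
G1 X82.066 Y29.619
G1 X89.424 Y30.930
M5
G00 X60.248 Y49.256
M3 S526
G1 X208.131 Y49.256 F1549
G1 X208.131 Y42.712
G1 X60.248 Y42.712
G1 X60.248 Y49.256
M5
G00 X0.000 Y0.000

1 u = 1 mm; y_m = 100.512 − y.

[1] `<path>` cubic bezier, #000000→cut S819 F1729: (125.701,17.712) → (143.082,8.522) → (160.311,13.135) → (174.088,25.833) → (181.115,40.896)

[2] `<path>` regular polygon, #008000→engrave S261 F2785: (77.277,93.579) → (85.652,62.957) → (54.945,71.015) → (77.277,93.579) (closed)

[3] `<path>` quadratic bezier, #ff0000→score S526 F1549: (119.953,67.312) → (103.704,79.136) → (92.721,84.453) → (87.002,83.264) → (86.548,75.567)

[4] `<path>` regular polygon, #000000→cut S819 F1729: (305.741,42.024) → (302.043,60.621) → (312.578,76.385) → (331.175,80.083) → (346.939,69.548) → (350.637,50.951) → (340.102,35.187) → (321.505,31.489) → (305.741,42.024) (closed)

[5] `<polygon>` regular polygon, #ff0000→score S526 F1549: (89.424,30.930) → (95.036,25.995) → (94.677,18.531) → (88.617,14.158) → (81.419,16.169) → (78.504,23.050) → (82.066,29.619) → (89.424,30.930) (closed)

[6] `<rect>` rectangle, #ff0000→score S526 F1549: (60.248,49.256) → (208.131,49.256) → (208.131,42.712) → (60.248,42.712) → (60.248,49.256) (closed)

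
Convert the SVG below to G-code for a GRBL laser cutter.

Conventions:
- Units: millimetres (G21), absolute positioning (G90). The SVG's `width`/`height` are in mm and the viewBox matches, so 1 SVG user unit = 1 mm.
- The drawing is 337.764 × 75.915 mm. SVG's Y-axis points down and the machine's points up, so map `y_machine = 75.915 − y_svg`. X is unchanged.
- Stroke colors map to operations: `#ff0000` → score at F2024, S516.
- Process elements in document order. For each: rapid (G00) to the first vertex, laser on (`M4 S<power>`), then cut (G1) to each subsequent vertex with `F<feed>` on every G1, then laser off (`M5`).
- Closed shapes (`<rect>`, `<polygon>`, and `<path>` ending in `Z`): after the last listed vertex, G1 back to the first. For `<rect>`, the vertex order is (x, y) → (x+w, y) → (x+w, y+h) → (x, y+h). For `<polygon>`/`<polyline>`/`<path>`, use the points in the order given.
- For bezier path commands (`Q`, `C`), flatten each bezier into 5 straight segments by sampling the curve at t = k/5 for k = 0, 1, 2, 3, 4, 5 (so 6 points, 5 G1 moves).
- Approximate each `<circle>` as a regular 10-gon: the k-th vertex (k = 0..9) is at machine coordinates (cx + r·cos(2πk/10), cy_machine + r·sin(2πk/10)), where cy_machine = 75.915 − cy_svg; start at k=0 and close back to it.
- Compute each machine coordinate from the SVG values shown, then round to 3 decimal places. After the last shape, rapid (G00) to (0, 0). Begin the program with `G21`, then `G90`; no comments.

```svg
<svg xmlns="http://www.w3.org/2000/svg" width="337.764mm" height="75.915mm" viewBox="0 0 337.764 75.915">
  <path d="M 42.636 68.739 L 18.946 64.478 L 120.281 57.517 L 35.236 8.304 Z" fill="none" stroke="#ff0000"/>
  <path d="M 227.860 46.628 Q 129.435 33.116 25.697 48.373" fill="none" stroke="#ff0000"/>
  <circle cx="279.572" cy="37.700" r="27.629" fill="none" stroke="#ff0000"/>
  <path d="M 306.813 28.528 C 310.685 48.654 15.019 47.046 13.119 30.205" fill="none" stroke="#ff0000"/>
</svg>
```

G21
G90
G00 X42.636 Y7.176
M4 S516
G1 X18.946 Y11.437 F2024
G1 X120.281 Y18.398 F2024
G1 X35.236 Y67.611 F2024
G1 X42.636 Y7.176 F2024
M5
G00 X227.860 Y29.287
M4 S516
G1 X188.277 Y33.541 F2024
G1 X148.270 Y35.494 F2024
G1 X107.837 Y35.145 F2024
G1 X66.980 Y32.494 F2024
G1 X25.697 Y27.542 F2024
M5
G00 X307.201 Y38.215
M4 S516
G1 X301.924 Y54.455 F2024
G1 X288.110 Y64.492 F2024
G1 X271.034 Y64.492 F2024
G1 X257.220 Y54.455 F2024
G1 X251.943 Y38.215 F2024
G1 X257.220 Y21.975 F2024
G1 X271.034 Y11.938 F2024
G1 X288.110 Y11.938 F2024
G1 X301.924 Y21.975 F2024
G1 X307.201 Y38.215 F2024
M5
G00 X306.813 Y47.387
M4 S516
G1 X277.938 Y37.867 F2024
G1 X205.653 Y33.252 F2024
G1 X118.435 Y33.229 F2024
G1 X44.764 Y37.485 F2024
G1 X13.119 Y45.710 F2024
M5
G00 X0.000 Y0.000

1 u = 1 mm; y_m = 75.915 − y.

[1] `<path>` closed polygon, #ff0000→score S516 F2024: (42.636,7.176) → (18.946,11.437) → (120.281,18.398) → (35.236,67.611) → (42.636,7.176) (closed)

[2] `<path>` quadratic bezier, #ff0000→score S516 F2024: (227.860,29.287) → (188.277,33.541) → (148.270,35.494) → (107.837,35.145) → (66.980,32.494) → (25.697,27.542)

[3] `<circle>` circle, #ff0000→score S516 F2024: (307.201,38.215) → (301.924,54.455) → (288.110,64.492) → (271.034,64.492) → (257.220,54.455) → (251.943,38.215) → (257.220,21.975) → (271.034,11.938) → (288.110,11.938) → (301.924,21.975) → (307.201,38.215) (closed)

[4] `<path>` cubic bezier, #ff0000→score S516 F2024: (306.813,47.387) → (277.938,37.867) → (205.653,33.252) → (118.435,33.229) → (44.764,37.485) → (13.119,45.710)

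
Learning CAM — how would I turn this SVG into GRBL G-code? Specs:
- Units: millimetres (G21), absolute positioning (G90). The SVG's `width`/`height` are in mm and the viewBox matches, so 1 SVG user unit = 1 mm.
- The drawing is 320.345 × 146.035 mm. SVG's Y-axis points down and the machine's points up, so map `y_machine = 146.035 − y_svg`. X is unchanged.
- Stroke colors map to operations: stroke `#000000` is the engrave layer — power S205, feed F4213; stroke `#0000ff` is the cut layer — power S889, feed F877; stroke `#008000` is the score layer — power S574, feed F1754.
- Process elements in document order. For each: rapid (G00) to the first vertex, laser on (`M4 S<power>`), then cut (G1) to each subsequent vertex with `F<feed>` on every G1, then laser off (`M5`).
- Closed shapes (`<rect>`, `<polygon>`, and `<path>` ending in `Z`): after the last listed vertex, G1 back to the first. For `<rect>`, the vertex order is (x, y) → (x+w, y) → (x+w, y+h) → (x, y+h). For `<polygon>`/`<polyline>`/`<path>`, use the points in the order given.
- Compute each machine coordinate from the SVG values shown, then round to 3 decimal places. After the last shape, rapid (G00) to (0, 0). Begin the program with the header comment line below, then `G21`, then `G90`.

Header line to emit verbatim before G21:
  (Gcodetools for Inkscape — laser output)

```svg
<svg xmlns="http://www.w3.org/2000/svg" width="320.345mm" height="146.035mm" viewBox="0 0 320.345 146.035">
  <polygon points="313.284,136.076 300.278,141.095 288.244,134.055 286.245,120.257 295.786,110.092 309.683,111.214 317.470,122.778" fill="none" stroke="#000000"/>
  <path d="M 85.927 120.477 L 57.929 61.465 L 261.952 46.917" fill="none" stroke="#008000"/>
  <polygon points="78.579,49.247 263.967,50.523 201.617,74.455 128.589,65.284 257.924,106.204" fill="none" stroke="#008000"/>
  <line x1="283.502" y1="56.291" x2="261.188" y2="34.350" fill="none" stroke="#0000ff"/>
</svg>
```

(Gcodetools for Inkscape — laser output)
G21
G90
G00 X313.284 Y9.959
M4 S205
G1 X300.278 Y4.940 F4213
G1 X288.244 Y11.980 F4213
G1 X286.245 Y25.778 F4213
G1 X295.786 Y35.943 F4213
G1 X309.683 Y34.821 F4213
G1 X317.470 Y23.257 F4213
G1 X313.284 Y9.959 F4213
M5
G00 X85.927 Y25.558
M4 S574
G1 X57.929 Y84.570 F1754
G1 X261.952 Y99.118 F1754
M5
G00 X78.579 Y96.788
M4 S574
G1 X263.967 Y95.512 F1754
G1 X201.617 Y71.580 F1754
G1 X128.589 Y80.751 F1754
G1 X257.924 Y39.831 F1754
G1 X78.579 Y96.788 F1754
M5
G00 X283.502 Y89.744
M4 S889
G1 X261.188 Y111.685 F877
M5
G00 X0.000 Y0.000

Since the viewBox matches the mm dimensions, user units are millimetres directly. The only transform is the Y-flip y_m = 146.035 − y_svg.

Shape 1 is a regular polygon drawn with `<polygon>`. Its stroke #000000 means engrave at S205, F4213. After flipping Y the toolpath is (313.284,9.959) → (300.278,4.940) → (288.244,11.980) → (286.245,25.778) → (295.786,35.943) → (309.683,34.821) → (317.470,23.257) → (313.284,9.959), returning to the start.

Shape 2 is a open polyline drawn with `<path>`. Its stroke #008000 means score at S574, F1754. After flipping Y the toolpath is (85.927,25.558) → (57.929,84.570) → (261.952,99.118).

Shape 3 is a closed polygon drawn with `<polygon>`. Its stroke #008000 means score at S574, F1754. After flipping Y the toolpath is (78.579,96.788) → (263.967,95.512) → (201.617,71.580) → (128.589,80.751) → (257.924,39.831) → (78.579,96.788), returning to the start.

Shape 4 is a line segment drawn with `<line>`. Its stroke #0000ff means cut at S889, F877. After flipping Y the toolpath is (283.502,89.744) → (261.188,111.685).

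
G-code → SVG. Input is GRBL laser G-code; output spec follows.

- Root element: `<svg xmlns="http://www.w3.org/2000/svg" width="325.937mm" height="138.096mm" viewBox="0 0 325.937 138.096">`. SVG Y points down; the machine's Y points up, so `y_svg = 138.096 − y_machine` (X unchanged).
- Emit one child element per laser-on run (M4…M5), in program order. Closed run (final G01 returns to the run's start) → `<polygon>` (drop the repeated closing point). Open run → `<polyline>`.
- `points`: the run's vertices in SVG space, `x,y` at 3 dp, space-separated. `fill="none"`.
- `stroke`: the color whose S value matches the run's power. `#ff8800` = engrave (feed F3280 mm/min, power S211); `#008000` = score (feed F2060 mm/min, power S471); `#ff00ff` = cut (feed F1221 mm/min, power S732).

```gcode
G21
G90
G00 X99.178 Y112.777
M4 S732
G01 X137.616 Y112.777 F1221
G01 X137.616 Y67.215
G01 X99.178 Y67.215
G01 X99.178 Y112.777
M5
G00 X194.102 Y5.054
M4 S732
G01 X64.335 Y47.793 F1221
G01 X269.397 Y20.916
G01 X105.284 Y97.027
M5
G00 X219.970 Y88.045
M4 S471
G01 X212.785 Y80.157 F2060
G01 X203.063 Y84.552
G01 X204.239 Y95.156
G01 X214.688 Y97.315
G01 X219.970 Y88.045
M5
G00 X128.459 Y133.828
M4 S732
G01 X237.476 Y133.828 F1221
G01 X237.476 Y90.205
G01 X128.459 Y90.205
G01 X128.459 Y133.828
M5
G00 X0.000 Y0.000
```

<svg xmlns="http://www.w3.org/2000/svg" width="325.937mm" height="138.096mm" viewBox="0 0 325.937 138.096">
  <polygon points="99.178,25.319 137.616,25.319 137.616,70.881 99.178,70.881" fill="none" stroke="#ff00ff"/>
  <polyline points="194.102,133.042 64.335,90.303 269.397,117.180 105.284,41.069" fill="none" stroke="#ff00ff"/>
  <polygon points="219.970,50.051 212.785,57.939 203.063,53.544 204.239,42.940 214.688,40.781" fill="none" stroke="#008000"/>
  <polygon points="128.459,4.268 237.476,4.268 237.476,47.891 128.459,47.891" fill="none" stroke="#ff00ff"/>
</svg>

Machine Y-up, SVG Y-down with viewBox height 138.096, so y_svg = 138.096 − y_machine; X carries over.

Run 1: S732 ⇒ cut layer `#ff00ff`. The run returns to its start, so emit a `<polygon>` with points (Y-flipped): 99.178,25.319 137.616,25.319 137.616,70.881 99.178,70.881.

Run 2: power S732 maps to stroke `#ff00ff` (cut). The run is open, so emit a `<polyline>` with points (Y-flipped): 194.102,133.042 64.335,90.303 269.397,117.180 105.284,41.069.

Run 3: S471 ⇒ score layer `#008000`. The run returns to its start, so emit a `<polygon>` with points (Y-flipped): 219.970,50.051 212.785,57.939 203.063,53.544 204.239,42.940 214.688,40.781.

Run 4: S732 ⇒ cut layer `#ff00ff`. The run returns to its start, so emit a `<polygon>` with points (Y-flipped): 128.459,4.268 237.476,4.268 237.476,47.891 128.459,47.891.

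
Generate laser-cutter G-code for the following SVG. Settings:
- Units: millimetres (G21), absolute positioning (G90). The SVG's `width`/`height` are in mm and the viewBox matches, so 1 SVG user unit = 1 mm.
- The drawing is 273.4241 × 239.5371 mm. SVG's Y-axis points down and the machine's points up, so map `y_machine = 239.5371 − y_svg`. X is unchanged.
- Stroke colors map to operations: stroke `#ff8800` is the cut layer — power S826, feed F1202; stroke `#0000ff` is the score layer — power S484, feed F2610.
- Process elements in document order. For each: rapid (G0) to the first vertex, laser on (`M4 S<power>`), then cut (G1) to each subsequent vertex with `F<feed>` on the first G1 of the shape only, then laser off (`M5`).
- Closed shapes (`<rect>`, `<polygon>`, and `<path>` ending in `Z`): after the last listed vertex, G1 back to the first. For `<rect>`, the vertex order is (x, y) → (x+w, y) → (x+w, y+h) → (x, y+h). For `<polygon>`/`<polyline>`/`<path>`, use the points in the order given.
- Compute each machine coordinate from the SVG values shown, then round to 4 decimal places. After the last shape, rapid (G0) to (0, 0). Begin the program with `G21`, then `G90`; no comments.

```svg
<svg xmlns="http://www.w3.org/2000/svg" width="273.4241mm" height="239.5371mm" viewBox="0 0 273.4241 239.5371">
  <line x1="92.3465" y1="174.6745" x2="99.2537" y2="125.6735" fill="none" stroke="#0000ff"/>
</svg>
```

G21
G90
G0 X92.3465 Y64.8626
M4 S484
G1 X99.2537 Y113.8636 F2610
M5
G0 X0.0000 Y0.0000

1 u = 1 mm; y_m = 239.5371 − y.

[1] `<line>` line segment, #0000ff→score S484 F2610: (92.3465,64.8626) → (99.2537,113.8636)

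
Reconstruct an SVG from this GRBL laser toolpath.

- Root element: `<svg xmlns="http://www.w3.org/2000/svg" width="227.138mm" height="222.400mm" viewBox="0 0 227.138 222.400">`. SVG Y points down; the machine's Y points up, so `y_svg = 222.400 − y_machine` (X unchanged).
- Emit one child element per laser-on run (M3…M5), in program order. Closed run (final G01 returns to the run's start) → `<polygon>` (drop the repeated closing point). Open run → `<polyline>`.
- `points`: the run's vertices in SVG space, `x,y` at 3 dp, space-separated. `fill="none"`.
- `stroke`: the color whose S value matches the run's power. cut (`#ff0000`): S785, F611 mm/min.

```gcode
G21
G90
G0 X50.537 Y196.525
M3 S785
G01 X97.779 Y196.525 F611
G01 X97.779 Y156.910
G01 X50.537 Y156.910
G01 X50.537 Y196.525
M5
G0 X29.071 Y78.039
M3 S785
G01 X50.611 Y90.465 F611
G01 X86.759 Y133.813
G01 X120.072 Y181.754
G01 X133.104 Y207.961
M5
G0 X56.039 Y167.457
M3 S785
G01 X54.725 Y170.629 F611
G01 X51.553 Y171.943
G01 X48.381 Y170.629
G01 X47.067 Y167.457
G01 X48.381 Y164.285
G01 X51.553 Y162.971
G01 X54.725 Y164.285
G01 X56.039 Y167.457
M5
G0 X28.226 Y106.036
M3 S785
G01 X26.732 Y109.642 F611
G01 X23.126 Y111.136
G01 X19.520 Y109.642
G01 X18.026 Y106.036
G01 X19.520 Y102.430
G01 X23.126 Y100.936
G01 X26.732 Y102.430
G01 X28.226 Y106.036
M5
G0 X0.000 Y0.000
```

<svg xmlns="http://www.w3.org/2000/svg" width="227.138mm" height="222.400mm" viewBox="0 0 227.138 222.400">
  <polygon points="50.537,25.875 97.779,25.875 97.779,65.490 50.537,65.490" fill="none" stroke="#ff0000"/>
  <polyline points="29.071,144.361 50.611,131.935 86.759,88.587 120.072,40.646 133.104,14.439" fill="none" stroke="#ff0000"/>
  <polygon points="56.039,54.943 54.725,51.771 51.553,50.457 48.381,51.771 47.067,54.943 48.381,58.115 51.553,59.429 54.725,58.115" fill="none" stroke="#ff0000"/>
  <polygon points="28.226,116.364 26.732,112.758 23.126,111.264 19.520,112.758 18.026,116.364 19.520,119.970 23.126,121.464 26.732,119.970" fill="none" stroke="#ff0000"/>
</svg>

y_svg = 222.400 − y_m. Every run uses S785, so all elements get stroke `#ff0000` (cut).

[1] closed run; points: 50.537,25.875 97.779,25.875 97.779,65.490 50.537,65.490

[2] open run; points: 29.071,144.361 50.611,131.935 86.759,88.587 120.072,40.646 133.104,14.439

[3] closed run; points: 56.039,54.943 54.725,51.771 51.553,50.457 48.381,51.771 47.067,54.943 48.381,58.115 51.553,59.429 54.725,58.115

[4] closed run; points: 28.226,116.364 26.732,112.758 23.126,111.264 19.520,112.758 18.026,116.364 19.520,119.970 23.126,121.464 26.732,119.970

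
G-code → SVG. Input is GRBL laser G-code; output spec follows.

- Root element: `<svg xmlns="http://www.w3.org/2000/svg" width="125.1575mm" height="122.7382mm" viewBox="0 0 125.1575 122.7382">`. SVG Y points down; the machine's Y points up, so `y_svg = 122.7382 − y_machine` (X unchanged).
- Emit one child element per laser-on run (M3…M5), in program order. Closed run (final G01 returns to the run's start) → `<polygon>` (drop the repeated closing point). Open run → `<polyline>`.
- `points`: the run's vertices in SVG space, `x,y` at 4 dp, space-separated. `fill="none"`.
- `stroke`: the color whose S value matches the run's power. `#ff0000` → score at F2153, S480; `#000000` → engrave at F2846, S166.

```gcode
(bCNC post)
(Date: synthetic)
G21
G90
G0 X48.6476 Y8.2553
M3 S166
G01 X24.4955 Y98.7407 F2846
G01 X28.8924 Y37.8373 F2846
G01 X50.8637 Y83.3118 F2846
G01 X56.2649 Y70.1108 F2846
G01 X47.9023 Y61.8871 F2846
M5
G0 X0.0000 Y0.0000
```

Each laser-on run becomes one SVG element. Flip Y back into SVG space with y_svg = 122.7382 − y_machine. Every run uses S166, so all elements get stroke `#000000` (engrave).

Run 1: The run is open, so emit a `<polyline>` with points (Y-flipped): 48.6476,114.4829 24.4955,23.9975 28.8924,84.9009 50.8637,39.4264 56.2649,52.6274 47.9023,60.8511.

<svg xmlns="http://www.w3.org/2000/svg" width="125.1575mm" height="122.7382mm" viewBox="0 0 125.1575 122.7382">
  <polyline points="48.6476,114.4829 24.4955,23.9975 28.8924,84.9009 50.8637,39.4264 56.2649,52.6274 47.9023,60.8511" fill="none" stroke="#000000"/>
</svg>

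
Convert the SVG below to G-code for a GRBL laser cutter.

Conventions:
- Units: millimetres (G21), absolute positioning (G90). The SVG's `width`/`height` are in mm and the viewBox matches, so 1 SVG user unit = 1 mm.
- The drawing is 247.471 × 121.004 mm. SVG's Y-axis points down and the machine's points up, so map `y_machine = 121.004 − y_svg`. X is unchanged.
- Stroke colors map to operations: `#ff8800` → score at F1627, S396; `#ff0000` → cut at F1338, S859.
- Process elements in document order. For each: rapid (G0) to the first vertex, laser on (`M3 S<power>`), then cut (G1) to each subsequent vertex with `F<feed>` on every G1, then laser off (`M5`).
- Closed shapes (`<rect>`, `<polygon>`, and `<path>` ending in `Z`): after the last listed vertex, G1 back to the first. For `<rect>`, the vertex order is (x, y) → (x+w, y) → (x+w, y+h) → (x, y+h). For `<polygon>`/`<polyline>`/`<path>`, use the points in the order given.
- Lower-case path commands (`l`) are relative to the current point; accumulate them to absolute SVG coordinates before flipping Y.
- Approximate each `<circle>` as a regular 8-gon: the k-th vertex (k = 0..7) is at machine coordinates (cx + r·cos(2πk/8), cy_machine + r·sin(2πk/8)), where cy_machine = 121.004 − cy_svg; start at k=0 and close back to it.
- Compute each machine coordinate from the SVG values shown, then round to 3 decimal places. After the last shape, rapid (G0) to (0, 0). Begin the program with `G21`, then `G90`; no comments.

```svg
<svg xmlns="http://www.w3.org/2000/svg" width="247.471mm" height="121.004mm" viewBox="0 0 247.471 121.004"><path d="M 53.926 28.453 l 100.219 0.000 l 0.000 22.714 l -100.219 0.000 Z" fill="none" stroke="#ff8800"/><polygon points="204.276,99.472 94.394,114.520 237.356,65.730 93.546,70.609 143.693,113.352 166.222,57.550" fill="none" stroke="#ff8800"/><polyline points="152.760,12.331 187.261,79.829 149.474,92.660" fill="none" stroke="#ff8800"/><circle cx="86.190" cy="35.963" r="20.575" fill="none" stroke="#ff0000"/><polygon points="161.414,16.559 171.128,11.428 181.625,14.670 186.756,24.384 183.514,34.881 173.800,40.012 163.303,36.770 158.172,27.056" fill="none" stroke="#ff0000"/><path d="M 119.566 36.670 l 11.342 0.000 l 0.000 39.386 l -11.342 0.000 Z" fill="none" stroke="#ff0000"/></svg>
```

viewBox `0 0 247.471 121.004` with mm width/height → 1 unit = 1 mm. Flip: y_m = 121.004 − y_svg.

**Shape 1** — `<path>` rectangle, stroke `#ff8800` → score (S396, F1627). Machine vertices: (53.926,92.551) → (154.145,92.551) → (154.145,69.837) → (53.926,69.837) → (53.926,92.551). Closed: final G1 returns to the first vertex.

**Shape 2** — `<polygon>` closed polygon, stroke `#ff8800` → score (S396, F1627). Machine vertices: (204.276,21.532) → (94.394,6.484) → (237.356,55.274) → (93.546,50.395) → (143.693,7.652) → (166.222,63.454) → (204.276,21.532). Closed: final G1 returns to the first vertex.

**Shape 3** — `<polyline>` open polyline, stroke `#ff8800` → score (S396, F1627). Machine vertices: (152.760,108.673) → (187.261,41.175) → (149.474,28.344). Open path.

**Shape 4** — `<circle>` circle, stroke `#ff0000` → cut (S859, F1338). Machine vertices: (106.765,85.041) → (100.739,99.590) → (86.190,105.616) → (71.641,99.590) → (65.615,85.041) → (71.641,70.492) → (86.190,64.466) → (100.739,70.492) → (106.765,85.041). Closed: final G1 returns to the first vertex.

**Shape 5** — `<polygon>` regular polygon, stroke `#ff0000` → cut (S859, F1338). Machine vertices: (161.414,104.445) → (171.128,109.576) → (181.625,106.334) → (186.756,96.620) → (183.514,86.123) → (173.800,80.992) → (163.303,84.234) → (158.172,93.948) → (161.414,104.445). Closed: final G1 returns to the first vertex.

**Shape 6** — `<path>` rectangle, stroke `#ff0000` → cut (S859, F1338). Machine vertices: (119.566,84.334) → (130.908,84.334) → (130.908,44.948) → (119.566,44.948) → (119.566,84.334). Closed: final G1 returns to the first vertex.

G21
G90
G0 X53.926 Y92.551
M3 S396
G1 X154.145 Y92.551 F1627
G1 X154.145 Y69.837 F1627
G1 X53.926 Y69.837 F1627
G1 X53.926 Y92.551 F1627
M5
G0 X204.276 Y21.532
M3 S396
G1 X94.394 Y6.484 F1627
G1 X237.356 Y55.274 F1627
G1 X93.546 Y50.395 F1627
G1 X143.693 Y7.652 F1627
G1 X166.222 Y63.454 F1627
G1 X204.276 Y21.532 F1627
M5
G0 X152.760 Y108.673
M3 S396
G1 X187.261 Y41.175 F1627
G1 X149.474 Y28.344 F1627
M5
G0 X106.765 Y85.041
M3 S859
G1 X100.739 Y99.590 F1338
G1 X86.190 Y105.616 F1338
G1 X71.641 Y99.590 F1338
G1 X65.615 Y85.041 F1338
G1 X71.641 Y70.492 F1338
G1 X86.190 Y64.466 F1338
G1 X100.739 Y70.492 F1338
G1 X106.765 Y85.041 F1338
M5
G0 X161.414 Y104.445
M3 S859
G1 X171.128 Y109.576 F1338
G1 X181.625 Y106.334 F1338
G1 X186.756 Y96.620 F1338
G1 X183.514 Y86.123 F1338
G1 X173.800 Y80.992 F1338
G1 X163.303 Y84.234 F1338
G1 X158.172 Y93.948 F1338
G1 X161.414 Y104.445 F1338
M5
G0 X119.566 Y84.334
M3 S859
G1 X130.908 Y84.334 F1338
G1 X130.908 Y44.948 F1338
G1 X119.566 Y44.948 F1338
G1 X119.566 Y84.334 F1338
M5
G0 X0.000 Y0.000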